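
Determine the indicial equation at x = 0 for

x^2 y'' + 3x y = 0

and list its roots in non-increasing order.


Divide by x^2 to reach normal form y'' + P_1(x) y' + P_2(x) y = 0 with P_1(x) = 0 and P_2(x) = 3/x.
x = 0 is a singular point because the y-coefficient 3/x has a pole at x = 0.
It is a regular singular point because x P_1(x) = p(x) = 0 and x^2 P_2(x) = q(x) = 3x are polynomials, hence analytic at x = 0.
p(0) = 0,  q(0) = 0.
Indicial equation: r(r-1) + p(0) r + q(0) = 0, i.e. r^2 + (p(0) - 1) r + q(0) = 0, i.e. r^2 - 1 r = 0.
Discriminant: (-1)^2 - 4(0) = 1, so r = (1 ± 1)/2.
Solving: r_1 = 1, r_2 = 0.

indicial: r^2 - 1 r = 0; roots r_1 = 1, r_2 = 0


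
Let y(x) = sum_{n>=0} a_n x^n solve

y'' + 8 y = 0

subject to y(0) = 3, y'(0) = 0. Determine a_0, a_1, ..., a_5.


Ansatz: y(x) = sum_{n>=0} a_n x^n, so y'(x) = sum_{n>=1} n a_n x^(n-1) and y''(x) = sum_{n>=2} n(n-1) a_n x^(n-2).
Substitute into P(x) y'' + Q(x) y' + R(x) y = 0 with P(x) = 1, Q(x) = 0, R(x) = 8, and match powers of x.
Initial conditions: a_0 = 3, a_1 = 0.
Setting the coefficient of each power of x to zero and solving order by order (substituting the coefficients already found):
  x^0: 2 a_2 + 8 a_0 = 0  ->  2 a_2 = -8 a_0 = -24  ->  a_2 = -12
  x^1: 6 a_3 + 8 a_1 = 0  ->  6 a_3 = -8 a_1 = 0  ->  a_3 = 0
  x^2: 12 a_4 + 8 a_2 = 0  ->  12 a_4 = -8 a_2 = 96  ->  a_4 = 8
  x^3: 20 a_5 + 8 a_3 = 0  ->  20 a_5 = -8 a_3 = 0  ->  a_5 = 0
Truncated series: y(x) = 3 - 12 x^2 + 8 x^4 + O(x^6).

a_0 = 3; a_1 = 0; a_2 = -12; a_3 = 0; a_4 = 8; a_5 = 0


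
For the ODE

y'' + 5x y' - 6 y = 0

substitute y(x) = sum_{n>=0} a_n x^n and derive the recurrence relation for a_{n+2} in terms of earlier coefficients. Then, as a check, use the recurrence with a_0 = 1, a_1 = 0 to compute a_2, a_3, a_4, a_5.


Substitute y = sum_n a_n x^n.
y''(x) has coefficient (n+2)(n+1) a_{n+2} at x^n;
5 x y'(x) has coefficient 5 n a_n at x^n (shift);
-6 y(x) has coefficient -6 a_n at x^n.
Matching x^n: (n+2)(n+1) a_{n+2} + (5n - 6) a_n = 0.
Thus a_{n+2} = (-5n + 6) / ((n+1)(n+2)) * a_n.

Check with a_0 = 1, a_1 = 0 (apply the recurrence for n = 0, 1, 2, 3): a_0 = 1, a_1 = 0, a_2 = 3, a_3 = 0, a_4 = -1, a_5 = 0.

a_(n+2) = (-5n + 6) / ((n+1)(n+2)) * a_n; check: a_0 = 1, a_1 = 0, a_2 = 3, a_3 = 0, a_4 = -1, a_5 = 0


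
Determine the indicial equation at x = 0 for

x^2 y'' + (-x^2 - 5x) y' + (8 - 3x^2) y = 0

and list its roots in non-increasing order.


Divide by x^2 to reach normal form y'' + P_1(x) y' + P_2(x) y = 0 with P_1(x) = -1 - 5/x and P_2(x) = -3 + 8/x^2.
x = 0 is a singular point because the y'-coefficient -1 - 5/x has a pole at x = 0 and the y-coefficient -3 + 8/x^2 has a pole at x = 0.
It is a regular singular point because x P_1(x) = p(x) = -x - 5 and x^2 P_2(x) = q(x) = 8 - 3x^2 are polynomials, hence analytic at x = 0.
p(0) = -5,  q(0) = 8.
Indicial equation: r(r-1) + p(0) r + q(0) = 0, i.e. r^2 + (p(0) - 1) r + q(0) = 0, i.e. r^2 - 6 r + 8 = 0.
Discriminant: (-6)^2 - 4(8) = 4, so r = (6 ± 2)/2.
Solving: r_1 = 4, r_2 = 2.

indicial: r^2 - 6 r + 8 = 0; roots r_1 = 4, r_2 = 2


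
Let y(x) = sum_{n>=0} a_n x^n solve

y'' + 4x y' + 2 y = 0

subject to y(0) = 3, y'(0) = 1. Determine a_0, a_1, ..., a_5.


Ansatz: y(x) = sum_{n>=0} a_n x^n, so y'(x) = sum_{n>=1} n a_n x^(n-1) and y''(x) = sum_{n>=2} n(n-1) a_n x^(n-2).
Substitute into P(x) y'' + Q(x) y' + R(x) y = 0 with P(x) = 1, Q(x) = 4x, R(x) = 2, and match powers of x.
Initial conditions: a_0 = 3, a_1 = 1.
Setting the coefficient of each power of x to zero and solving order by order (substituting the coefficients already found):
  x^0: 2 a_2 + 2 a_0 = 0  ->  2 a_2 = -2 a_0 = -6  ->  a_2 = -3
  x^1: 6 a_3 + 6 a_1 = 0  ->  6 a_3 = -6 a_1 = -6  ->  a_3 = -1
  x^2: 12 a_4 + 10 a_2 = 0  ->  12 a_4 = -10 a_2 = 30  ->  a_4 = 5/2
  x^3: 20 a_5 + 14 a_3 = 0  ->  20 a_5 = -14 a_3 = 14  ->  a_5 = 7/10
Truncated series: y(x) = 3 + x - 3 x^2 - x^3 + (5/2) x^4 + (7/10) x^5 + O(x^6).

a_0 = 3; a_1 = 1; a_2 = -3; a_3 = -1; a_4 = 5/2; a_5 = 7/10


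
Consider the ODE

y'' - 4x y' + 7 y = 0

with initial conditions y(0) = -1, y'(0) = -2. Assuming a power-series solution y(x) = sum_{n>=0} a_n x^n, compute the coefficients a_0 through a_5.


Ansatz: y(x) = sum_{n>=0} a_n x^n, so y'(x) = sum_{n>=1} n a_n x^(n-1) and y''(x) = sum_{n>=2} n(n-1) a_n x^(n-2).
Substitute into P(x) y'' + Q(x) y' + R(x) y = 0 with P(x) = 1, Q(x) = -4x, R(x) = 7, and match powers of x.
Initial conditions: a_0 = -1, a_1 = -2.
Setting the coefficient of each power of x to zero and solving order by order (substituting the coefficients already found):
  x^0: 2 a_2 + 7 a_0 = 0  ->  2 a_2 = -7 a_0 = 7  ->  a_2 = 7/2
  x^1: 6 a_3 + 3 a_1 = 0  ->  6 a_3 = -3 a_1 = 6  ->  a_3 = 1
  x^2: 12 a_4 - a_2 = 0  ->  12 a_4 = a_2 = 7/2  ->  a_4 = 7/24
  x^3: 20 a_5 - 5 a_3 = 0  ->  20 a_5 = 5 a_3 = 5  ->  a_5 = 1/4
Truncated series: y(x) = -1 - 2 x + (7/2) x^2 + x^3 + (7/24) x^4 + (1/4) x^5 + O(x^6).

a_0 = -1; a_1 = -2; a_2 = 7/2; a_3 = 1; a_4 = 7/24; a_5 = 1/4


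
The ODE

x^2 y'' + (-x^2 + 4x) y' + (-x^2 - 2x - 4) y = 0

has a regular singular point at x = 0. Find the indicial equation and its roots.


Divide by x^2 to reach normal form y'' + P_1(x) y' + P_2(x) y = 0 with P_1(x) = -1 + 4/x and P_2(x) = -1 - 2/x - 4/x^2.
x = 0 is a singular point because the y'-coefficient -1 + 4/x has a pole at x = 0 and the y-coefficient -1 - 2/x - 4/x^2 has a pole at x = 0.
It is a regular singular point because x P_1(x) = p(x) = 4 - x and x^2 P_2(x) = q(x) = -x^2 - 2x - 4 are polynomials, hence analytic at x = 0.
p(0) = 4,  q(0) = -4.
Indicial equation: r(r-1) + p(0) r + q(0) = 0, i.e. r^2 + (p(0) - 1) r + q(0) = 0, i.e. r^2 + 3 r - 4 = 0.
Discriminant: (3)^2 - 4(-4) = 25, so r = (-3 ± 5)/2.
Solving: r_1 = 1, r_2 = -4.

indicial: r^2 + 3 r - 4 = 0; roots r_1 = 1, r_2 = -4


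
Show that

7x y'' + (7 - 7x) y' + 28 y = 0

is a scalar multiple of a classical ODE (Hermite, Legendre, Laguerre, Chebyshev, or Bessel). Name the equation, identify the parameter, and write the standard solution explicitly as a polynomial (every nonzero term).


All three coefficients share the factor 7; dividing through by 7 gives  x y'' + (1 - x) y' + 4 y = 0.
This matches the Laguerre equation x y'' + (1 - x) y' + n y = 0 with n = 4; the polynomial solution is L_4(x).
With y = sum_k a_k x^k, matching x^k gives (k+1)k a_{k+1} + (k+1) a_{k+1} - k a_k + n a_k = 0, i.e. (k+1)^2 a_{k+1} = (k - n) a_k = (k - 4) a_k. The right side vanishes at k = 4, so the series terminates at degree 4.
Standard normalization L_n(0) = 1 gives a_0 = 1. Work upward with a_{k+1} = (k - 4) a_k / (k+1)^2:
  a_1 = (0 - 4)(1) / 1^2 = -4/1 = -4
  a_2 = (1 - 4)(-4) / 2^2 = 12/4 = 3
  a_3 = (2 - 4)(3) / 3^2 = -6/9 = -2/3
  a_4 = (3 - 4)(-2/3) / 4^2 = (2/3)/16 = 1/24
Hence L_4(x) = x^4/24 - 2 x^3/3 + 3 x^2 - 4 x + 1.

L_4(x); series = x^4/24 - 2 x^3/3 + 3 x^2 - 4 x + 1


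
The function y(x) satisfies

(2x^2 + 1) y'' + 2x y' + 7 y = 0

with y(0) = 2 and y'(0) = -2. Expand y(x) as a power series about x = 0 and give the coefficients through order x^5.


Ansatz: y(x) = sum_{n>=0} a_n x^n, so y'(x) = sum_{n>=1} n a_n x^(n-1) and y''(x) = sum_{n>=2} n(n-1) a_n x^(n-2).
Substitute into P(x) y'' + Q(x) y' + R(x) y = 0 with P(x) = 2x^2 + 1, Q(x) = 2x, R(x) = 7, and match powers of x.
Initial conditions: a_0 = 2, a_1 = -2.
Setting the coefficient of each power of x to zero and solving order by order (substituting the coefficients already found):
  x^0: 2 a_2 + 7 a_0 = 0  ->  2 a_2 = -7 a_0 = -14  ->  a_2 = -7
  x^1: 6 a_3 + 9 a_1 = 0  ->  6 a_3 = -9 a_1 = 18  ->  a_3 = 3
  x^2: 12 a_4 + 15 a_2 = 0  ->  12 a_4 = -15 a_2 = 105  ->  a_4 = 35/4
  x^3: 20 a_5 + 25 a_3 = 0  ->  20 a_5 = -25 a_3 = -75  ->  a_5 = -15/4
Truncated series: y(x) = 2 - 2 x - 7 x^2 + 3 x^3 + (35/4) x^4 - (15/4) x^5 + O(x^6).

a_0 = 2; a_1 = -2; a_2 = -7; a_3 = 3; a_4 = 35/4; a_5 = -15/4


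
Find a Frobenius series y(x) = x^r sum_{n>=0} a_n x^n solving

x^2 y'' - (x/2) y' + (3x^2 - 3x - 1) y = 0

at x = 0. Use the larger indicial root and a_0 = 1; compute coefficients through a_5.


Write in Frobenius form y'' + (p(x)/x) y' + (q(x)/x^2) y = 0:
  p(x) = -1/2,  q(x) = 3x^2 - 3x - 1.
Indicial equation: r(r-1) + (-1/2) r + (-1) = 0 -> roots r_1 = 2, r_2 = -1/2.
Take r = r_1 = 2. Let y(x) = x^r sum_{n>=0} a_n x^n with a_0 = 1.
Substitute y = x^r sum a_n x^n and match x^{r+n}. The recurrence is
  D(n) a_n - 3 a_{n-1} + 3 a_{n-2} = 0,  where D(n) = (r+n)(r+n-1) + (-1/2)(r+n) + (-1).
  a_n = [3 a_{n-1} - 3 a_{n-2}] / D(n).
Since the indicial polynomial factors as (r - r_1)(r - r_2), D(n) = (r_1 + n - r_1)(r_1 + n - r_2) = n(n + 5/2).
Evaluating step by step (a_0 = 1):
  n = 1: D(1) = 1(1 + 5/2) = 7/2; numerator = 3(1) = 3; a_1 = (3)/(7/2) = 6/7
  n = 2: D(2) = 2(2 + 5/2) = 9; numerator = 3(6/7) - 3(1) = -3/7; a_2 = (-3/7)/(9) = -1/21
  n = 3: D(3) = 3(3 + 5/2) = 33/2; numerator = 3(-1/21) - 3(6/7) = -19/7; a_3 = (-19/7)/(33/2) = -38/231
  n = 4: D(4) = 4(4 + 5/2) = 26; numerator = 3(-38/231) - 3(-1/21) = -27/77; a_4 = (-27/77)/(26) = -27/2002
  n = 5: D(5) = 5(5 + 5/2) = 75/2; numerator = 3(-27/2002) - 3(-38/231) = 907/2002; a_5 = (907/2002)/(75/2) = 907/75075

r = 2; a_0 = 1; a_1 = 6/7; a_2 = -1/21; a_3 = -38/231; a_4 = -27/2002; a_5 = 907/75075


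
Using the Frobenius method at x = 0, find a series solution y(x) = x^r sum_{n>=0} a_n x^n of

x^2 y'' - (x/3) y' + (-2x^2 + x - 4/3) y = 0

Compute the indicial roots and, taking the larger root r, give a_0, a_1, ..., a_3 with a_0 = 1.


Write in Frobenius form y'' + (p(x)/x) y' + (q(x)/x^2) y = 0:
  p(x) = -1/3,  q(x) = -2x^2 + x - 4/3.
Indicial equation: r(r-1) + (-1/3) r + (-4/3) = 0 -> roots r_1 = 2, r_2 = -2/3.
Take r = r_1 = 2. Let y(x) = x^r sum_{n>=0} a_n x^n with a_0 = 1.
Substitute y = x^r sum a_n x^n and match x^{r+n}. The recurrence is
  D(n) a_n + 1 a_{n-1} - 2 a_{n-2} = 0,  where D(n) = (r+n)(r+n-1) + (-1/3)(r+n) + (-4/3).
  a_n = [-1 a_{n-1} + 2 a_{n-2}] / D(n).
Since the indicial polynomial factors as (r - r_1)(r - r_2), D(n) = (r_1 + n - r_1)(r_1 + n - r_2) = n(n + 8/3).
Evaluating step by step (a_0 = 1):
  n = 1: D(1) = 1(1 + 8/3) = 11/3; numerator = -1(1) = -1; a_1 = (-1)/(11/3) = -3/11
  n = 2: D(2) = 2(2 + 8/3) = 28/3; numerator = -1(-3/11) + 2(1) = 25/11; a_2 = (25/11)/(28/3) = 75/308
  n = 3: D(3) = 3(3 + 8/3) = 17; numerator = -1(75/308) + 2(-3/11) = -243/308; a_3 = (-243/308)/(17) = -243/5236

r = 2; a_0 = 1; a_1 = -3/11; a_2 = 75/308; a_3 = -243/5236


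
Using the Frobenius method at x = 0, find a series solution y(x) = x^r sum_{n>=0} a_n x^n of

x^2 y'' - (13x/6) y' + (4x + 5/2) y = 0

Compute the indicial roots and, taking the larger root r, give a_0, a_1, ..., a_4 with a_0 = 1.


Write in Frobenius form y'' + (p(x)/x) y' + (q(x)/x^2) y = 0:
  p(x) = -13/6,  q(x) = 4x + 5/2.
Indicial equation: r(r-1) + (-13/6) r + (5/2) = 0 -> roots r_1 = 5/3, r_2 = 3/2.
Take r = r_1 = 5/3. Let y(x) = x^r sum_{n>=0} a_n x^n with a_0 = 1.
Substitute y = x^r sum a_n x^n and match x^{r+n}. The recurrence is
  D(n) a_n + 4 a_{n-1} = 0,  where D(n) = (r+n)(r+n-1) + (-13/6)(r+n) + (5/2).
  a_n = -4 / D(n) * a_{n-1}.
Since the indicial polynomial factors as (r - r_1)(r - r_2), D(n) = (r_1 + n - r_1)(r_1 + n - r_2) = n(n + 1/6).
Evaluating step by step (a_0 = 1):
  n = 1: D(1) = 1(1 + 1/6) = 7/6; numerator = -4(1) = -4; a_1 = (-4)/(7/6) = -24/7
  n = 2: D(2) = 2(2 + 1/6) = 13/3; numerator = -4(-24/7) = 96/7; a_2 = (96/7)/(13/3) = 288/91
  n = 3: D(3) = 3(3 + 1/6) = 19/2; numerator = -4(288/91) = -1152/91; a_3 = (-1152/91)/(19/2) = -2304/1729
  n = 4: D(4) = 4(4 + 1/6) = 50/3; numerator = -4(-2304/1729) = 9216/1729; a_4 = (9216/1729)/(50/3) = 13824/43225

r = 5/3; a_0 = 1; a_1 = -24/7; a_2 = 288/91; a_3 = -2304/1729; a_4 = 13824/43225


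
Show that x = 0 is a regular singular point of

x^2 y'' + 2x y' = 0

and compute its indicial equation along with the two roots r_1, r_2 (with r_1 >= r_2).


Divide by x^2 to reach normal form y'' + P_1(x) y' + P_2(x) y = 0 with P_1(x) = 2/x and P_2(x) = 0.
x = 0 is a singular point because the y'-coefficient 2/x has a pole at x = 0.
It is a regular singular point because x P_1(x) = p(x) = 2 and x^2 P_2(x) = q(x) = 0 are polynomials, hence analytic at x = 0.
p(0) = 2,  q(0) = 0.
Indicial equation: r(r-1) + p(0) r + q(0) = 0, i.e. r^2 + (p(0) - 1) r + q(0) = 0, i.e. r^2 + 1 r = 0.
Discriminant: (1)^2 - 4(0) = 1, so r = (-1 ± 1)/2.
Solving: r_1 = 0, r_2 = -1.

indicial: r^2 + 1 r = 0; roots r_1 = 0, r_2 = -1


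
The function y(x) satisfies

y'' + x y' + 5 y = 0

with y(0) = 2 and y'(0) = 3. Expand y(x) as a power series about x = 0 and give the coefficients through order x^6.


Ansatz: y(x) = sum_{n>=0} a_n x^n, so y'(x) = sum_{n>=1} n a_n x^(n-1) and y''(x) = sum_{n>=2} n(n-1) a_n x^(n-2).
Substitute into P(x) y'' + Q(x) y' + R(x) y = 0 with P(x) = 1, Q(x) = x, R(x) = 5, and match powers of x.
Initial conditions: a_0 = 2, a_1 = 3.
Setting the coefficient of each power of x to zero and solving order by order (substituting the coefficients already found):
  x^0: 2 a_2 + 5 a_0 = 0  ->  2 a_2 = -5 a_0 = -10  ->  a_2 = -5
  x^1: 6 a_3 + 6 a_1 = 0  ->  6 a_3 = -6 a_1 = -18  ->  a_3 = -3
  x^2: 12 a_4 + 7 a_2 = 0  ->  12 a_4 = -7 a_2 = 35  ->  a_4 = 35/12
  x^3: 20 a_5 + 8 a_3 = 0  ->  20 a_5 = -8 a_3 = 24  ->  a_5 = 6/5
  x^4: 30 a_6 + 9 a_4 = 0  ->  30 a_6 = -9 a_4 = -105/4  ->  a_6 = -7/8
Truncated series: y(x) = 2 + 3 x - 5 x^2 - 3 x^3 + (35/12) x^4 + (6/5) x^5 - (7/8) x^6 + O(x^7).

a_0 = 2; a_1 = 3; a_2 = -5; a_3 = -3; a_4 = 35/12; a_5 = 6/5; a_6 = -7/8


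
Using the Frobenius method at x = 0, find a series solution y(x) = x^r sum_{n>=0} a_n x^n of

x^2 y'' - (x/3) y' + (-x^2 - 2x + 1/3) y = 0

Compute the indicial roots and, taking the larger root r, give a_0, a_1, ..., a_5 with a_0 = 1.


Write in Frobenius form y'' + (p(x)/x) y' + (q(x)/x^2) y = 0:
  p(x) = -1/3,  q(x) = -x^2 - 2x + 1/3.
Indicial equation: r(r-1) + (-1/3) r + (1/3) = 0 -> roots r_1 = 1, r_2 = 1/3.
Take r = r_1 = 1. Let y(x) = x^r sum_{n>=0} a_n x^n with a_0 = 1.
Substitute y = x^r sum a_n x^n and match x^{r+n}. The recurrence is
  D(n) a_n - 2 a_{n-1} - 1 a_{n-2} = 0,  where D(n) = (r+n)(r+n-1) + (-1/3)(r+n) + (1/3).
  a_n = [2 a_{n-1} + 1 a_{n-2}] / D(n).
Since the indicial polynomial factors as (r - r_1)(r - r_2), D(n) = (r_1 + n - r_1)(r_1 + n - r_2) = n(n + 2/3).
Evaluating step by step (a_0 = 1):
  n = 1: D(1) = 1(1 + 2/3) = 5/3; numerator = 2(1) = 2; a_1 = (2)/(5/3) = 6/5
  n = 2: D(2) = 2(2 + 2/3) = 16/3; numerator = 2(6/5) + 1(1) = 17/5; a_2 = (17/5)/(16/3) = 51/80
  n = 3: D(3) = 3(3 + 2/3) = 11; numerator = 2(51/80) + 1(6/5) = 99/40; a_3 = (99/40)/(11) = 9/40
  n = 4: D(4) = 4(4 + 2/3) = 56/3; numerator = 2(9/40) + 1(51/80) = 87/80; a_4 = (87/80)/(56/3) = 261/4480
  n = 5: D(5) = 5(5 + 2/3) = 85/3; numerator = 2(261/4480) + 1(9/40) = 153/448; a_5 = (153/448)/(85/3) = 27/2240

r = 1; a_0 = 1; a_1 = 6/5; a_2 = 51/80; a_3 = 9/40; a_4 = 261/4480; a_5 = 27/2240


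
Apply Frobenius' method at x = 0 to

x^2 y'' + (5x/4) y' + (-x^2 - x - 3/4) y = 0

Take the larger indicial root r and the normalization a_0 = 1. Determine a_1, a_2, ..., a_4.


Write in Frobenius form y'' + (p(x)/x) y' + (q(x)/x^2) y = 0:
  p(x) = 5/4,  q(x) = -x^2 - x - 3/4.
Indicial equation: r(r-1) + (5/4) r + (-3/4) = 0 -> roots r_1 = 3/4, r_2 = -1.
Take r = r_1 = 3/4. Let y(x) = x^r sum_{n>=0} a_n x^n with a_0 = 1.
Substitute y = x^r sum a_n x^n and match x^{r+n}. The recurrence is
  D(n) a_n - 1 a_{n-1} - 1 a_{n-2} = 0,  where D(n) = (r+n)(r+n-1) + (5/4)(r+n) + (-3/4).
  a_n = [1 a_{n-1} + 1 a_{n-2}] / D(n).
Since the indicial polynomial factors as (r - r_1)(r - r_2), D(n) = (r_1 + n - r_1)(r_1 + n - r_2) = n(n + 7/4).
Evaluating step by step (a_0 = 1):
  n = 1: D(1) = 1(1 + 7/4) = 11/4; numerator = 1(1) = 1; a_1 = (1)/(11/4) = 4/11
  n = 2: D(2) = 2(2 + 7/4) = 15/2; numerator = 1(4/11) + 1(1) = 15/11; a_2 = (15/11)/(15/2) = 2/11
  n = 3: D(3) = 3(3 + 7/4) = 57/4; numerator = 1(2/11) + 1(4/11) = 6/11; a_3 = (6/11)/(57/4) = 8/209
  n = 4: D(4) = 4(4 + 7/4) = 23; numerator = 1(8/209) + 1(2/11) = 46/209; a_4 = (46/209)/(23) = 2/209

r = 3/4; a_0 = 1; a_1 = 4/11; a_2 = 2/11; a_3 = 8/209; a_4 = 2/209


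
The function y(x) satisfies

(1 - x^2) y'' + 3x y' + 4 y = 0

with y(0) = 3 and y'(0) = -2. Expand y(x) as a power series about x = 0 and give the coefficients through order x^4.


Ansatz: y(x) = sum_{n>=0} a_n x^n, so y'(x) = sum_{n>=1} n a_n x^(n-1) and y''(x) = sum_{n>=2} n(n-1) a_n x^(n-2).
Substitute into P(x) y'' + Q(x) y' + R(x) y = 0 with P(x) = 1 - x^2, Q(x) = 3x, R(x) = 4, and match powers of x.
Initial conditions: a_0 = 3, a_1 = -2.
Setting the coefficient of each power of x to zero and solving order by order (substituting the coefficients already found):
  x^0: 2 a_2 + 4 a_0 = 0  ->  2 a_2 = -4 a_0 = -12  ->  a_2 = -6
  x^1: 6 a_3 + 7 a_1 = 0  ->  6 a_3 = -7 a_1 = 14  ->  a_3 = 7/3
  x^2: 12 a_4 + 8 a_2 = 0  ->  12 a_4 = -8 a_2 = 48  ->  a_4 = 4
Truncated series: y(x) = 3 - 2 x - 6 x^2 + (7/3) x^3 + 4 x^4 + O(x^5).

a_0 = 3; a_1 = -2; a_2 = -6; a_3 = 7/3; a_4 = 4


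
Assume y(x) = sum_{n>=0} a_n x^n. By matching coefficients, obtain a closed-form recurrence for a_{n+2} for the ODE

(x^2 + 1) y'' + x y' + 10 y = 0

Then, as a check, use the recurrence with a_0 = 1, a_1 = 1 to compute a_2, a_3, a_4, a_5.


Substitute y = sum_n a_n x^n.
(1 + 1 x^2) y'' contributes (n+2)(n+1) a_{n+2} + n(n-1) a_n at x^n.
x y'(x) contributes n a_n at x^n.
10 y(x) contributes 10 a_n at x^n.
Matching x^n: (n+2)(n+1) a_{n+2} + (n(n-1) + n + 10) a_n = 0.
Thus a_{n+2} = (-n(n-1) - n - 10) / ((n+1)(n+2)) * a_n.

Check with a_0 = 1, a_1 = 1 (apply the recurrence for n = 0, 1, 2, 3): a_0 = 1, a_1 = 1, a_2 = -5, a_3 = -11/6, a_4 = 35/6, a_5 = 209/120.

a_(n+2) = (-n(n-1) - n - 10) / ((n+1)(n+2)) * a_n; check: a_0 = 1, a_1 = 1, a_2 = -5, a_3 = -11/6, a_4 = 35/6, a_5 = 209/120


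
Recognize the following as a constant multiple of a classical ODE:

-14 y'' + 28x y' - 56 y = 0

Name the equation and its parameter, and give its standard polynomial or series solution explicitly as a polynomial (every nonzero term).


All three coefficients share the factor -14; dividing through by -14 gives  y'' - 2x y' + 4 y = 0.
This matches the Hermite equation y'' - 2x y' + 2n y = 0 with 2n = 4, so n = 2; the polynomial solution is H_2(x).
With y = sum_k a_k x^k, matching x^k gives (k+2)(k+1) a_{k+2} = 2(k - n) a_k = 2(k - 2) a_k. The right side vanishes at k = 2, so the series with the parity of 2 terminates at degree 2.
Standard normalization: leading coefficient of H_n is 2^n, so a_2 = 2^2 = 4. Work downward with a_k = (k+1)(k+2) a_{k+2} / (2(k - n)):
  a_0 = (1)(2)(4) / (2(0 - 2)) = 8/(-4) = -2
Hence H_2(x) = 4 x^2 - 2.

H_2(x); series = 4 x^2 - 2


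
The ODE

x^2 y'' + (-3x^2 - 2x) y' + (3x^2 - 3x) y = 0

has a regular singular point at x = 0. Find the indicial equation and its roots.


Divide by x^2 to reach normal form y'' + P_1(x) y' + P_2(x) y = 0 with P_1(x) = -3 - 2/x and P_2(x) = 3 - 3/x.
x = 0 is a singular point because the y'-coefficient -3 - 2/x has a pole at x = 0 and the y-coefficient 3 - 3/x has a pole at x = 0.
It is a regular singular point because x P_1(x) = p(x) = -3x - 2 and x^2 P_2(x) = q(x) = 3x^2 - 3x are polynomials, hence analytic at x = 0.
p(0) = -2,  q(0) = 0.
Indicial equation: r(r-1) + p(0) r + q(0) = 0, i.e. r^2 + (p(0) - 1) r + q(0) = 0, i.e. r^2 - 3 r = 0.
Discriminant: (-3)^2 - 4(0) = 9, so r = (3 ± 3)/2.
Solving: r_1 = 3, r_2 = 0.

indicial: r^2 - 3 r = 0; roots r_1 = 3, r_2 = 0


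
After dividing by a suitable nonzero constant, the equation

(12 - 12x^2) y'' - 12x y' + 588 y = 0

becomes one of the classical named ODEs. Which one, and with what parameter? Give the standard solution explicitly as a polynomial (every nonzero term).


All three coefficients share the factor 12; dividing through by 12 gives  (1 - x^2) y'' - x y' + 49 y = 0.
This matches the Chebyshev equation (1 - x^2) y'' - x y' + n^2 y = 0 (note the -x y' term, not -2x y') with n^2 = 49, so n = 7; the polynomial solution is T_7(x).
With y = sum_k a_k x^k, matching x^k gives (k+2)(k+1) a_{k+2} = (k^2 - n^2) a_k = (k - 7)(k + 7) a_k. The right side vanishes at k = 7, so the series with the parity of 7 terminates at degree 7.
Standard normalization: leading coefficient of T_n is 2^(n-1), so a_7 = 2^6 = 64. Work downward with a_k = (k+1)(k+2) a_{k+2} / ((k - 7)(k + 7)):
  a_5 = (6)(7)(64) / ((5 - 7)(5 + 7)) = 2688/(-24) = -112
  a_3 = (4)(5)(-112) / ((3 - 7)(3 + 7)) = -2240/(-40) = 56
  a_1 = (2)(3)(56) / ((1 - 7)(1 + 7)) = 336/(-48) = -7
Hence T_7(x) = 64 x^7 - 112 x^5 + 56 x^3 - 7 x.

T_7(x); series = 64 x^7 - 112 x^5 + 56 x^3 - 7 x


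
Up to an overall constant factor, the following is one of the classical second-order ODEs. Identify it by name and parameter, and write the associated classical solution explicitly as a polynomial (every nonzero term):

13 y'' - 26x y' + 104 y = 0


All three coefficients share the factor 13; dividing through by 13 gives  y'' - 2x y' + 8 y = 0.
This matches the Hermite equation y'' - 2x y' + 2n y = 0 with 2n = 8, so n = 4; the polynomial solution is H_4(x).
With y = sum_k a_k x^k, matching x^k gives (k+2)(k+1) a_{k+2} = 2(k - n) a_k = 2(k - 4) a_k. The right side vanishes at k = 4, so the series with the parity of 4 terminates at degree 4.
Standard normalization: leading coefficient of H_n is 2^n, so a_4 = 2^4 = 16. Work downward with a_k = (k+1)(k+2) a_{k+2} / (2(k - n)):
  a_2 = (3)(4)(16) / (2(2 - 4)) = 192/(-4) = -48
  a_0 = (1)(2)(-48) / (2(0 - 4)) = -96/(-8) = 12
Hence H_4(x) = 16 x^4 - 48 x^2 + 12.

H_4(x); series = 16 x^4 - 48 x^2 + 12


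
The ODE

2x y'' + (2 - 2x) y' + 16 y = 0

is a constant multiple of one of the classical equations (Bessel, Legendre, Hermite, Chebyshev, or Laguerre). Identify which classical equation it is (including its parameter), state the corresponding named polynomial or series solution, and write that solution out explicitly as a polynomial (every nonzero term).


All three coefficients share the factor 2; dividing through by 2 gives  x y'' + (1 - x) y' + 8 y = 0.
This matches the Laguerre equation x y'' + (1 - x) y' + n y = 0 with n = 8; the polynomial solution is L_8(x).
With y = sum_k a_k x^k, matching x^k gives (k+1)k a_{k+1} + (k+1) a_{k+1} - k a_k + n a_k = 0, i.e. (k+1)^2 a_{k+1} = (k - n) a_k = (k - 8) a_k. The right side vanishes at k = 8, so the series terminates at degree 8.
Standard normalization L_n(0) = 1 gives a_0 = 1. Work upward with a_{k+1} = (k - 8) a_k / (k+1)^2:
  a_1 = (0 - 8)(1) / 1^2 = -8/1 = -8
  a_2 = (1 - 8)(-8) / 2^2 = 56/4 = 14
  a_3 = (2 - 8)(14) / 3^2 = -84/9 = -28/3
  a_4 = (3 - 8)(-28/3) / 4^2 = (140/3)/16 = 35/12
  a_5 = (4 - 8)(35/12) / 5^2 = (-35/3)/25 = -7/15
  a_6 = (5 - 8)(-7/15) / 6^2 = (7/5)/36 = 7/180
  a_7 = (6 - 8)(7/180) / 7^2 = (-7/90)/49 = -1/630
  a_8 = (7 - 8)(-1/630) / 8^2 = (1/630)/64 = 1/40320
Hence L_8(x) = x^8/40320 - x^7/630 + 7 x^6/180 - 7 x^5/15 + 35 x^4/12 - 28 x^3/3 + 14 x^2 - 8 x + 1.

L_8(x); series = x^8/40320 - x^7/630 + 7 x^6/180 - 7 x^5/15 + 35 x^4/12 - 28 x^3/3 + 14 x^2 - 8 x + 1


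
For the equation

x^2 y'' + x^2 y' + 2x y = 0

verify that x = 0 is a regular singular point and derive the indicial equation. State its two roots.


Divide by x^2 to reach normal form y'' + P_1(x) y' + P_2(x) y = 0 with P_1(x) = 1 and P_2(x) = 2/x.
x = 0 is a singular point because the y-coefficient 2/x has a pole at x = 0.
It is a regular singular point because x P_1(x) = p(x) = x and x^2 P_2(x) = q(x) = 2x are polynomials, hence analytic at x = 0.
p(0) = 0,  q(0) = 0.
Indicial equation: r(r-1) + p(0) r + q(0) = 0, i.e. r^2 + (p(0) - 1) r + q(0) = 0, i.e. r^2 - 1 r = 0.
Discriminant: (-1)^2 - 4(0) = 1, so r = (1 ± 1)/2.
Solving: r_1 = 1, r_2 = 0.

indicial: r^2 - 1 r = 0; roots r_1 = 1, r_2 = 0


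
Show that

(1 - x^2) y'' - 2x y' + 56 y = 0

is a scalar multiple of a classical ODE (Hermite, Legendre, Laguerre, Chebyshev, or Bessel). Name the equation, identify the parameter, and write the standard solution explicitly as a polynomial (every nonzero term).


The equation is already in a standard form:  (1 - x^2) y'' - 2x y' + 56 y = 0.
This matches the Legendre equation (1 - x^2) y'' - 2x y' + n(n+1) y = 0 (note the -2x y' term) with n(n+1) = 56, so n = 7; the polynomial solution is P_7(x).
With y = sum_k a_k x^k, matching x^k gives (k+2)(k+1) a_{k+2} = [k(k+1) - n(n+1)] a_k = (k - 7)(k + 8) a_k. The right side vanishes at k = 7, so the series with the parity of 7 terminates at degree 7.
Standard normalization (P_n(1) = 1): leading coefficient (2n)!/(2^n (n!)^2) = 87178291200/(128*25401600) = 429/16, so a_7 = 429/16. Work downward with a_k = (k+1)(k+2) a_{k+2} / ((k - 7)(k + 8)):
  a_5 = (6)(7)(429/16) / ((5 - 7)(5 + 8)) = (9009/8)/(-26) = -693/16
  a_3 = (4)(5)(-693/16) / ((3 - 7)(3 + 8)) = (-3465/4)/(-44) = 315/16
  a_1 = (2)(3)(315/16) / ((1 - 7)(1 + 8)) = (945/8)/(-54) = -35/16
Hence P_7(x) = 429 x^7/16 - 693 x^5/16 + 315 x^3/16 - 35 x/16.

P_7(x); series = 429 x^7/16 - 693 x^5/16 + 315 x^3/16 - 35 x/16


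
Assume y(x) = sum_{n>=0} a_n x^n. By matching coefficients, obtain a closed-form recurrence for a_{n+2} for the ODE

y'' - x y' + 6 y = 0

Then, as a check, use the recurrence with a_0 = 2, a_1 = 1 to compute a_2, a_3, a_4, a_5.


Substitute y = sum_n a_n x^n.
y''(x) has coefficient (n+2)(n+1) a_{n+2} at x^n;
-x y'(x) has coefficient -n a_n at x^n (shift);
6 y(x) has coefficient 6 a_n at x^n.
Matching x^n: (n+2)(n+1) a_{n+2} + (-n + 6) a_n = 0.
Thus a_{n+2} = (n - 6) / ((n+1)(n+2)) * a_n.

Check with a_0 = 2, a_1 = 1 (apply the recurrence for n = 0, 1, 2, 3): a_0 = 2, a_1 = 1, a_2 = -6, a_3 = -5/6, a_4 = 2, a_5 = 1/8.

a_(n+2) = (n - 6) / ((n+1)(n+2)) * a_n; check: a_0 = 2, a_1 = 1, a_2 = -6, a_3 = -5/6, a_4 = 2, a_5 = 1/8


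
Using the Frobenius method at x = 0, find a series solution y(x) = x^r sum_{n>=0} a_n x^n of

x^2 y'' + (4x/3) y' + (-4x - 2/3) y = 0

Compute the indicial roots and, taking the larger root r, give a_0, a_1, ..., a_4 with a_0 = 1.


Write in Frobenius form y'' + (p(x)/x) y' + (q(x)/x^2) y = 0:
  p(x) = 4/3,  q(x) = -4x - 2/3.
Indicial equation: r(r-1) + (4/3) r + (-2/3) = 0 -> roots r_1 = 2/3, r_2 = -1.
Take r = r_1 = 2/3. Let y(x) = x^r sum_{n>=0} a_n x^n with a_0 = 1.
Substitute y = x^r sum a_n x^n and match x^{r+n}. The recurrence is
  D(n) a_n - 4 a_{n-1} = 0,  where D(n) = (r+n)(r+n-1) + (4/3)(r+n) + (-2/3).
  a_n = 4 / D(n) * a_{n-1}.
Since the indicial polynomial factors as (r - r_1)(r - r_2), D(n) = (r_1 + n - r_1)(r_1 + n - r_2) = n(n + 5/3).
Evaluating step by step (a_0 = 1):
  n = 1: D(1) = 1(1 + 5/3) = 8/3; numerator = 4(1) = 4; a_1 = (4)/(8/3) = 3/2
  n = 2: D(2) = 2(2 + 5/3) = 22/3; numerator = 4(3/2) = 6; a_2 = (6)/(22/3) = 9/11
  n = 3: D(3) = 3(3 + 5/3) = 14; numerator = 4(9/11) = 36/11; a_3 = (36/11)/(14) = 18/77
  n = 4: D(4) = 4(4 + 5/3) = 68/3; numerator = 4(18/77) = 72/77; a_4 = (72/77)/(68/3) = 54/1309

r = 2/3; a_0 = 1; a_1 = 3/2; a_2 = 9/11; a_3 = 18/77; a_4 = 54/1309


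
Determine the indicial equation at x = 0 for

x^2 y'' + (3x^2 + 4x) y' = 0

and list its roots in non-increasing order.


Divide by x^2 to reach normal form y'' + P_1(x) y' + P_2(x) y = 0 with P_1(x) = 3 + 4/x and P_2(x) = 0.
x = 0 is a singular point because the y'-coefficient 3 + 4/x has a pole at x = 0.
It is a regular singular point because x P_1(x) = p(x) = 3x + 4 and x^2 P_2(x) = q(x) = 0 are polynomials, hence analytic at x = 0.
p(0) = 4,  q(0) = 0.
Indicial equation: r(r-1) + p(0) r + q(0) = 0, i.e. r^2 + (p(0) - 1) r + q(0) = 0, i.e. r^2 + 3 r = 0.
Discriminant: (3)^2 - 4(0) = 9, so r = (-3 ± 3)/2.
Solving: r_1 = 0, r_2 = -3.

indicial: r^2 + 3 r = 0; roots r_1 = 0, r_2 = -3


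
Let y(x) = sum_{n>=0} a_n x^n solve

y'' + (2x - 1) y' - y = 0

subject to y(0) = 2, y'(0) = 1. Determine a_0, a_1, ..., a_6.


Ansatz: y(x) = sum_{n>=0} a_n x^n, so y'(x) = sum_{n>=1} n a_n x^(n-1) and y''(x) = sum_{n>=2} n(n-1) a_n x^(n-2).
Substitute into P(x) y'' + Q(x) y' + R(x) y = 0 with P(x) = 1, Q(x) = 2x - 1, R(x) = -1, and match powers of x.
Initial conditions: a_0 = 2, a_1 = 1.
Setting the coefficient of each power of x to zero and solving order by order (substituting the coefficients already found):
  x^0: 2 a_2 - a_1 - a_0 = 0  ->  2 a_2 = a_1 + a_0 = 3  ->  a_2 = 3/2
  x^1: 6 a_3 - 2 a_2 + a_1 = 0  ->  6 a_3 = 2 a_2 - a_1 = 2  ->  a_3 = 1/3
  x^2: 12 a_4 - 3 a_3 + 3 a_2 = 0  ->  12 a_4 = 3 a_3 - 3 a_2 = -7/2  ->  a_4 = -7/24
  x^3: 20 a_5 - 4 a_4 + 5 a_3 = 0  ->  20 a_5 = 4 a_4 - 5 a_3 = -17/6  ->  a_5 = -17/120
  x^4: 30 a_6 - 5 a_5 + 7 a_4 = 0  ->  30 a_6 = 5 a_5 - 7 a_4 = 4/3  ->  a_6 = 2/45
Truncated series: y(x) = 2 + x + (3/2) x^2 + (1/3) x^3 - (7/24) x^4 - (17/120) x^5 + (2/45) x^6 + O(x^7).

a_0 = 2; a_1 = 1; a_2 = 3/2; a_3 = 1/3; a_4 = -7/24; a_5 = -17/120; a_6 = 2/45


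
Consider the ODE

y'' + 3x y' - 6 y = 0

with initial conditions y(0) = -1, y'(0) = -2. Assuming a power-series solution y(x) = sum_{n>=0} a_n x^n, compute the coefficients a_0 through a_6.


Ansatz: y(x) = sum_{n>=0} a_n x^n, so y'(x) = sum_{n>=1} n a_n x^(n-1) and y''(x) = sum_{n>=2} n(n-1) a_n x^(n-2).
Substitute into P(x) y'' + Q(x) y' + R(x) y = 0 with P(x) = 1, Q(x) = 3x, R(x) = -6, and match powers of x.
Initial conditions: a_0 = -1, a_1 = -2.
Setting the coefficient of each power of x to zero and solving order by order (substituting the coefficients already found):
  x^0: 2 a_2 - 6 a_0 = 0  ->  2 a_2 = 6 a_0 = -6  ->  a_2 = -3
  x^1: 6 a_3 - 3 a_1 = 0  ->  6 a_3 = 3 a_1 = -6  ->  a_3 = -1
  x^2: 12 a_4 = 0  ->  a_4 = 0
  x^3: 20 a_5 + 3 a_3 = 0  ->  20 a_5 = -3 a_3 = 3  ->  a_5 = 3/20
  x^4: 30 a_6 + 6 a_4 = 0  ->  30 a_6 = -6 a_4 = 0  ->  a_6 = 0
Truncated series: y(x) = -1 - 2 x - 3 x^2 - x^3 + (3/20) x^5 + O(x^7).

a_0 = -1; a_1 = -2; a_2 = -3; a_3 = -1; a_4 = 0; a_5 = 3/20; a_6 = 0


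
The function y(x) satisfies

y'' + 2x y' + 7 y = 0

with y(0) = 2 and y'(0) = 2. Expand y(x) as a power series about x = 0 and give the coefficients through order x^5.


Ansatz: y(x) = sum_{n>=0} a_n x^n, so y'(x) = sum_{n>=1} n a_n x^(n-1) and y''(x) = sum_{n>=2} n(n-1) a_n x^(n-2).
Substitute into P(x) y'' + Q(x) y' + R(x) y = 0 with P(x) = 1, Q(x) = 2x, R(x) = 7, and match powers of x.
Initial conditions: a_0 = 2, a_1 = 2.
Setting the coefficient of each power of x to zero and solving order by order (substituting the coefficients already found):
  x^0: 2 a_2 + 7 a_0 = 0  ->  2 a_2 = -7 a_0 = -14  ->  a_2 = -7
  x^1: 6 a_3 + 9 a_1 = 0  ->  6 a_3 = -9 a_1 = -18  ->  a_3 = -3
  x^2: 12 a_4 + 11 a_2 = 0  ->  12 a_4 = -11 a_2 = 77  ->  a_4 = 77/12
  x^3: 20 a_5 + 13 a_3 = 0  ->  20 a_5 = -13 a_3 = 39  ->  a_5 = 39/20
Truncated series: y(x) = 2 + 2 x - 7 x^2 - 3 x^3 + (77/12) x^4 + (39/20) x^5 + O(x^6).

a_0 = 2; a_1 = 2; a_2 = -7; a_3 = -3; a_4 = 77/12; a_5 = 39/20


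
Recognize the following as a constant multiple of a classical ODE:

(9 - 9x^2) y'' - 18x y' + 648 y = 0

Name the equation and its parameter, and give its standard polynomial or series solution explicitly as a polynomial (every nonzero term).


All three coefficients share the factor 9; dividing through by 9 gives  (1 - x^2) y'' - 2x y' + 72 y = 0.
This matches the Legendre equation (1 - x^2) y'' - 2x y' + n(n+1) y = 0 (note the -2x y' term) with n(n+1) = 72, so n = 8; the polynomial solution is P_8(x).
With y = sum_k a_k x^k, matching x^k gives (k+2)(k+1) a_{k+2} = [k(k+1) - n(n+1)] a_k = (k - 8)(k + 9) a_k. The right side vanishes at k = 8, so the series with the parity of 8 terminates at degree 8.
Standard normalization (P_n(1) = 1): leading coefficient (2n)!/(2^n (n!)^2) = 20922789888000/(256*1625702400) = 6435/128, so a_8 = 6435/128. Work downward with a_k = (k+1)(k+2) a_{k+2} / ((k - 8)(k + 9)):
  a_6 = (7)(8)(6435/128) / ((6 - 8)(6 + 9)) = (45045/16)/(-30) = -3003/32
  a_4 = (5)(6)(-3003/32) / ((4 - 8)(4 + 9)) = (-45045/16)/(-52) = 3465/64
  a_2 = (3)(4)(3465/64) / ((2 - 8)(2 + 9)) = (10395/16)/(-66) = -315/32
  a_0 = (1)(2)(-315/32) / ((0 - 8)(0 + 9)) = (-315/16)/(-72) = 35/128
Hence P_8(x) = 6435 x^8/128 - 3003 x^6/32 + 3465 x^4/64 - 315 x^2/32 + 35/128.

P_8(x); series = 6435 x^8/128 - 3003 x^6/32 + 3465 x^4/64 - 315 x^2/32 + 35/128


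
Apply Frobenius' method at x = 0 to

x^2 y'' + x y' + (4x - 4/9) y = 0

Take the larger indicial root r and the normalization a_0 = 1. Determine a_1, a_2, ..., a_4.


Write in Frobenius form y'' + (p(x)/x) y' + (q(x)/x^2) y = 0:
  p(x) = 1,  q(x) = 4x - 4/9.
Indicial equation: r(r-1) + (1) r + (-4/9) = 0 -> roots r_1 = 2/3, r_2 = -2/3.
Take r = r_1 = 2/3. Let y(x) = x^r sum_{n>=0} a_n x^n with a_0 = 1.
Substitute y = x^r sum a_n x^n and match x^{r+n}. The recurrence is
  D(n) a_n + 4 a_{n-1} = 0,  where D(n) = (r+n)(r+n-1) + (1)(r+n) + (-4/9).
  a_n = -4 / D(n) * a_{n-1}.
Since the indicial polynomial factors as (r - r_1)(r - r_2), D(n) = (r_1 + n - r_1)(r_1 + n - r_2) = n(n + 4/3).
Evaluating step by step (a_0 = 1):
  n = 1: D(1) = 1(1 + 4/3) = 7/3; numerator = -4(1) = -4; a_1 = (-4)/(7/3) = -12/7
  n = 2: D(2) = 2(2 + 4/3) = 20/3; numerator = -4(-12/7) = 48/7; a_2 = (48/7)/(20/3) = 36/35
  n = 3: D(3) = 3(3 + 4/3) = 13; numerator = -4(36/35) = -144/35; a_3 = (-144/35)/(13) = -144/455
  n = 4: D(4) = 4(4 + 4/3) = 64/3; numerator = -4(-144/455) = 576/455; a_4 = (576/455)/(64/3) = 27/455

r = 2/3; a_0 = 1; a_1 = -12/7; a_2 = 36/35; a_3 = -144/455; a_4 = 27/455


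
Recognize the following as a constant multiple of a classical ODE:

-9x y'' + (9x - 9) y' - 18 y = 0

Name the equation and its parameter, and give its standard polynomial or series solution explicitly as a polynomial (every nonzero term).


All three coefficients share the factor -9; dividing through by -9 gives  x y'' + (1 - x) y' + 2 y = 0.
This matches the Laguerre equation x y'' + (1 - x) y' + n y = 0 with n = 2; the polynomial solution is L_2(x).
With y = sum_k a_k x^k, matching x^k gives (k+1)k a_{k+1} + (k+1) a_{k+1} - k a_k + n a_k = 0, i.e. (k+1)^2 a_{k+1} = (k - n) a_k = (k - 2) a_k. The right side vanishes at k = 2, so the series terminates at degree 2.
Standard normalization L_n(0) = 1 gives a_0 = 1. Work upward with a_{k+1} = (k - 2) a_k / (k+1)^2:
  a_1 = (0 - 2)(1) / 1^2 = -2/1 = -2
  a_2 = (1 - 2)(-2) / 2^2 = 2/4 = 1/2
Hence L_2(x) = x^2/2 - 2 x + 1.

L_2(x); series = x^2/2 - 2 x + 1


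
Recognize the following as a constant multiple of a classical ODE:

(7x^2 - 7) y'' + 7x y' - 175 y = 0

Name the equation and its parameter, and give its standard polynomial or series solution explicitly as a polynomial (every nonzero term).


All three coefficients share the factor -7; dividing through by -7 gives  (1 - x^2) y'' - x y' + 25 y = 0.
This matches the Chebyshev equation (1 - x^2) y'' - x y' + n^2 y = 0 (note the -x y' term, not -2x y') with n^2 = 25, so n = 5; the polynomial solution is T_5(x).
With y = sum_k a_k x^k, matching x^k gives (k+2)(k+1) a_{k+2} = (k^2 - n^2) a_k = (k - 5)(k + 5) a_k. The right side vanishes at k = 5, so the series with the parity of 5 terminates at degree 5.
Standard normalization: leading coefficient of T_n is 2^(n-1), so a_5 = 2^4 = 16. Work downward with a_k = (k+1)(k+2) a_{k+2} / ((k - 5)(k + 5)):
  a_3 = (4)(5)(16) / ((3 - 5)(3 + 5)) = 320/(-16) = -20
  a_1 = (2)(3)(-20) / ((1 - 5)(1 + 5)) = -120/(-24) = 5
Hence T_5(x) = 16 x^5 - 20 x^3 + 5 x.

T_5(x); series = 16 x^5 - 20 x^3 + 5 x


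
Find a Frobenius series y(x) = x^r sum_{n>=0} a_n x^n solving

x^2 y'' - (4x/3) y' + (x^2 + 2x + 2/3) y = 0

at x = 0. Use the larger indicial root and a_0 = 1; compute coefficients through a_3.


Write in Frobenius form y'' + (p(x)/x) y' + (q(x)/x^2) y = 0:
  p(x) = -4/3,  q(x) = x^2 + 2x + 2/3.
Indicial equation: r(r-1) + (-4/3) r + (2/3) = 0 -> roots r_1 = 2, r_2 = 1/3.
Take r = r_1 = 2. Let y(x) = x^r sum_{n>=0} a_n x^n with a_0 = 1.
Substitute y = x^r sum a_n x^n and match x^{r+n}. The recurrence is
  D(n) a_n + 2 a_{n-1} + 1 a_{n-2} = 0,  where D(n) = (r+n)(r+n-1) + (-4/3)(r+n) + (2/3).
  a_n = [-2 a_{n-1} - 1 a_{n-2}] / D(n).
Since the indicial polynomial factors as (r - r_1)(r - r_2), D(n) = (r_1 + n - r_1)(r_1 + n - r_2) = n(n + 5/3).
Evaluating step by step (a_0 = 1):
  n = 1: D(1) = 1(1 + 5/3) = 8/3; numerator = -2(1) = -2; a_1 = (-2)/(8/3) = -3/4
  n = 2: D(2) = 2(2 + 5/3) = 22/3; numerator = -2(-3/4) - 1(1) = 1/2; a_2 = (1/2)/(22/3) = 3/44
  n = 3: D(3) = 3(3 + 5/3) = 14; numerator = -2(3/44) - 1(-3/4) = 27/44; a_3 = (27/44)/(14) = 27/616

r = 2; a_0 = 1; a_1 = -3/4; a_2 = 3/44; a_3 = 27/616


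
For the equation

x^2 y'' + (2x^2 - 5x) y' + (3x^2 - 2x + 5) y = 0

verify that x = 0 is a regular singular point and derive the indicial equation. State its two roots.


Divide by x^2 to reach normal form y'' + P_1(x) y' + P_2(x) y = 0 with P_1(x) = 2 - 5/x and P_2(x) = 3 - 2/x + 5/x^2.
x = 0 is a singular point because the y'-coefficient 2 - 5/x has a pole at x = 0 and the y-coefficient 3 - 2/x + 5/x^2 has a pole at x = 0.
It is a regular singular point because x P_1(x) = p(x) = 2x - 5 and x^2 P_2(x) = q(x) = 3x^2 - 2x + 5 are polynomials, hence analytic at x = 0.
p(0) = -5,  q(0) = 5.
Indicial equation: r(r-1) + p(0) r + q(0) = 0, i.e. r^2 + (p(0) - 1) r + q(0) = 0, i.e. r^2 - 6 r + 5 = 0.
Discriminant: (-6)^2 - 4(5) = 16, so r = (6 ± 4)/2.
Solving: r_1 = 5, r_2 = 1.

indicial: r^2 - 6 r + 5 = 0; roots r_1 = 5, r_2 = 1


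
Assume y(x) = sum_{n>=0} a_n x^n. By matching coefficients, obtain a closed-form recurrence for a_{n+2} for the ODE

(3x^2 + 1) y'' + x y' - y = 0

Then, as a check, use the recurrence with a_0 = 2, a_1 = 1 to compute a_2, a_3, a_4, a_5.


Substitute y = sum_n a_n x^n.
(1 + 3 x^2) y'' contributes (n+2)(n+1) a_{n+2} + 3 n(n-1) a_n at x^n.
x y'(x) contributes n a_n at x^n.
-y(x) contributes -1 a_n at x^n.
Matching x^n: (n+2)(n+1) a_{n+2} + (3 n(n-1) + n - 1) a_n = 0.
Thus a_{n+2} = (-3 n(n-1) - n + 1) / ((n+1)(n+2)) * a_n.

Check with a_0 = 2, a_1 = 1 (apply the recurrence for n = 0, 1, 2, 3): a_0 = 2, a_1 = 1, a_2 = 1, a_3 = 0, a_4 = -7/12, a_5 = 0.

a_(n+2) = (-3 n(n-1) - n + 1) / ((n+1)(n+2)) * a_n; check: a_0 = 2, a_1 = 1, a_2 = 1, a_3 = 0, a_4 = -7/12, a_5 = 0


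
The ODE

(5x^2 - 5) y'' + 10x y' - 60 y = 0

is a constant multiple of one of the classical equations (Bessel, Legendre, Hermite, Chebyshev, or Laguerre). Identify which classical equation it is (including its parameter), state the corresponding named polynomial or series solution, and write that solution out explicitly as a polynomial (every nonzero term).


All three coefficients share the factor -5; dividing through by -5 gives  (1 - x^2) y'' - 2x y' + 12 y = 0.
This matches the Legendre equation (1 - x^2) y'' - 2x y' + n(n+1) y = 0 (note the -2x y' term) with n(n+1) = 12, so n = 3; the polynomial solution is P_3(x).
With y = sum_k a_k x^k, matching x^k gives (k+2)(k+1) a_{k+2} = [k(k+1) - n(n+1)] a_k = (k - 3)(k + 4) a_k. The right side vanishes at k = 3, so the series with the parity of 3 terminates at degree 3.
Standard normalization (P_n(1) = 1): leading coefficient (2n)!/(2^n (n!)^2) = 720/(8*36) = 5/2, so a_3 = 5/2. Work downward with a_k = (k+1)(k+2) a_{k+2} / ((k - 3)(k + 4)):
  a_1 = (2)(3)(5/2) / ((1 - 3)(1 + 4)) = 15/(-10) = -3/2
Hence P_3(x) = 5 x^3/2 - 3 x/2.

P_3(x); series = 5 x^3/2 - 3 x/2


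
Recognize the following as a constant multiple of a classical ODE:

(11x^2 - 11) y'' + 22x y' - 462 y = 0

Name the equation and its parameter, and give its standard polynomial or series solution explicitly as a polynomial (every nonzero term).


All three coefficients share the factor -11; dividing through by -11 gives  (1 - x^2) y'' - 2x y' + 42 y = 0.
This matches the Legendre equation (1 - x^2) y'' - 2x y' + n(n+1) y = 0 (note the -2x y' term) with n(n+1) = 42, so n = 6; the polynomial solution is P_6(x).
With y = sum_k a_k x^k, matching x^k gives (k+2)(k+1) a_{k+2} = [k(k+1) - n(n+1)] a_k = (k - 6)(k + 7) a_k. The right side vanishes at k = 6, so the series with the parity of 6 terminates at degree 6.
Standard normalization (P_n(1) = 1): leading coefficient (2n)!/(2^n (n!)^2) = 479001600/(64*518400) = 231/16, so a_6 = 231/16. Work downward with a_k = (k+1)(k+2) a_{k+2} / ((k - 6)(k + 7)):
  a_4 = (5)(6)(231/16) / ((4 - 6)(4 + 7)) = (3465/8)/(-22) = -315/16
  a_2 = (3)(4)(-315/16) / ((2 - 6)(2 + 7)) = (-945/4)/(-36) = 105/16
  a_0 = (1)(2)(105/16) / ((0 - 6)(0 + 7)) = (105/8)/(-42) = -5/16
Hence P_6(x) = 231 x^6/16 - 315 x^4/16 + 105 x^2/16 - 5/16.

P_6(x); series = 231 x^6/16 - 315 x^4/16 + 105 x^2/16 - 5/16
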